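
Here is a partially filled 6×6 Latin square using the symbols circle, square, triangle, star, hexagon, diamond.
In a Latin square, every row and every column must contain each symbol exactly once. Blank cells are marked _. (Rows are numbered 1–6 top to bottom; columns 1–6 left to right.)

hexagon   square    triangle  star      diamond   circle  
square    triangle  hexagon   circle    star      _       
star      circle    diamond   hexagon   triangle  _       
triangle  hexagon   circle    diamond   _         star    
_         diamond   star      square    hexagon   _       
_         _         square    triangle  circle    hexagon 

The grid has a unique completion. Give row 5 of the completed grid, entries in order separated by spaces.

Row 5, column 1: row 5 has {square, star, hexagon, diamond} and column 1 has {square, triangle, star, hexagon}, leaving only circle.
Row 5, column 6: row 5 has {circle, square, star, hexagon, diamond} and column 6 has {circle, star, hexagon}, leaving only triangle.
So row 5 reads: circle diamond star square hexagon triangle.

circle diamond star square hexagon triangle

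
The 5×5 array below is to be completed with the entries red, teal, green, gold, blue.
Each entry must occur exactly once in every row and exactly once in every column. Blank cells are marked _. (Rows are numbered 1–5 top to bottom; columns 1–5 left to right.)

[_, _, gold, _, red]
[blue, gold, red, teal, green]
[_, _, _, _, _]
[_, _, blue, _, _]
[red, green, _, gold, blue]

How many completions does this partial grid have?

Row 1, column 1: eliminating its row and column leaves {teal, green}.
Row 1, column 2: eliminating its row and column leaves {teal, blue}.
Row 1, column 4: eliminating its row and column leaves {green, blue}.
Row 3, column 1: eliminating its row and column leaves {teal, green, gold}.
Row 3, column 2: eliminating its row and column leaves {red, teal, blue}.
Row 3, column 3: eliminating its row and column leaves {teal, green}.
Row 3, column 4: eliminating its row and column leaves {red, green, blue}.
Row 3, column 5: eliminating its row and column leaves {teal, gold}.
Row 4, column 1: eliminating its row and column leaves {teal, green, gold}.
Row 4, column 2: eliminating its row and column leaves {red, teal}.
Row 4, column 4: eliminating its row and column leaves {red, green}.
Row 4, column 5: eliminating its row and column leaves {teal, gold}.
Row 5, column 3: eliminating its row and column leaves {teal}.
Enumerating the assignments across these blanks that avoid any row or column repeat gives 3 completions.

3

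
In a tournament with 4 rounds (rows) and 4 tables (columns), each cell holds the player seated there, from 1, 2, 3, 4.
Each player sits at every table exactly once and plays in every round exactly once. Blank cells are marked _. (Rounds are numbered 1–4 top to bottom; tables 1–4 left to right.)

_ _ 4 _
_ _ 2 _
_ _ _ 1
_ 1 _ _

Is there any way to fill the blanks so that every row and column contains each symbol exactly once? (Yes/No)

No

Round 3, table 3: round 3 has {1} and table 3 has {2, 4}, so it must be 3.
Now round 4, table 3: round 4 together with table 3 already contain {1, 2, 3, 4} — every symbol — so nothing can go there. The grid has no valid completion.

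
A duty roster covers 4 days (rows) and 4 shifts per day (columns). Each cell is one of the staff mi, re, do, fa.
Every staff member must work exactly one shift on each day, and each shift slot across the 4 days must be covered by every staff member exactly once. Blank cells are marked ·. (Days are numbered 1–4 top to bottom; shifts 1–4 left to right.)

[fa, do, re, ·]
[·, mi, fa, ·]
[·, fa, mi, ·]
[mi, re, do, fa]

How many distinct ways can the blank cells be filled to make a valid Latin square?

Day 1, shift 4: eliminating its day and shift leaves {mi}.
Day 2, shift 1: eliminating its day and shift leaves {re, do}.
Day 2, shift 4: eliminating its day and shift leaves {re, do}.
Day 3, shift 1: eliminating its day and shift leaves {re, do}.
Day 3, shift 4: eliminating its day and shift leaves {re, do}.
Enumerating the assignments across these blanks that avoid any day or shift repeat gives 2 completions.

2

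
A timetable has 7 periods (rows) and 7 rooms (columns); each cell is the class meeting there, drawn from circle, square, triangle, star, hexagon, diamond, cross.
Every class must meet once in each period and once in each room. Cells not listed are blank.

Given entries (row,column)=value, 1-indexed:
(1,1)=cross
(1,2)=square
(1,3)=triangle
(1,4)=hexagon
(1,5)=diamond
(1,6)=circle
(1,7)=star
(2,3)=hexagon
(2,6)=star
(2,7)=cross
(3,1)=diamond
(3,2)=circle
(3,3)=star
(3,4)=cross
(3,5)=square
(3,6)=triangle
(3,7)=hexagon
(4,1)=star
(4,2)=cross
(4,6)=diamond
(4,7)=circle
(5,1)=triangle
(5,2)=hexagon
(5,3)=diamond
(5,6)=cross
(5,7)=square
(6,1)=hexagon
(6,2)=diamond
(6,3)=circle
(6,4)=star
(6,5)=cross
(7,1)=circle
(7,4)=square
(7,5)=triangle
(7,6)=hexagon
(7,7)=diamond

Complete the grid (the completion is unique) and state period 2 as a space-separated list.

Period 2, room 1: period 2 has {star, hexagon, cross} and room 1 has {circle, triangle, star, hexagon, diamond, cross}, leaving only square.
Period 2, room 2: period 2 has {square, star, hexagon, cross} and room 2 has {circle, square, hexagon, diamond, cross}, leaving only triangle.
Period 2, room 5: period 2 has {square, triangle, star, hexagon, cross} and room 5 has {square, triangle, diamond, cross}, leaving only circle.
Period 2, room 4: period 2 has {circle, square, triangle, star, hexagon, cross} and room 4 has {square, star, hexagon, cross}, leaving only diamond.
So period 2 reads: square triangle hexagon diamond circle star cross.

square triangle hexagon diamond circle star cross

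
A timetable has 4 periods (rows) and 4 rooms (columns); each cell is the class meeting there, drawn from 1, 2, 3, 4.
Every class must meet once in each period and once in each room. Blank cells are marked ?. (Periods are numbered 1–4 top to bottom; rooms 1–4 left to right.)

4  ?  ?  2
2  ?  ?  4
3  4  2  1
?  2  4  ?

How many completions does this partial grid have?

Period 1, room 2: eliminating its period and room leaves {1, 3}.
Period 1, room 3: eliminating its period and room leaves {1, 3}.
Period 2, room 2: eliminating its period and room leaves {1, 3}.
Period 2, room 3: eliminating its period and room leaves {1, 3}.
Period 4, room 1: eliminating its period and room leaves {1}.
Period 4, room 4: eliminating its period and room leaves {3}.
Enumerating the assignments across these blanks that avoid any period or room repeat gives 2 completions.

2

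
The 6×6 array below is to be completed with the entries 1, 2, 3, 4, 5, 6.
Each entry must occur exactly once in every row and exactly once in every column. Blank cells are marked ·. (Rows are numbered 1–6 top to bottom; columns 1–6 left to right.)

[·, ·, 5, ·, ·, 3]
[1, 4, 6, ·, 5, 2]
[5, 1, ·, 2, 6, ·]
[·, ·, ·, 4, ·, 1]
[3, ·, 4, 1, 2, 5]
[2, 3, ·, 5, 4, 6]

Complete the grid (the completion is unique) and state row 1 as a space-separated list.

Row 1, column 4: row 1 has {3, 5} and column 4 has {1, 2, 4, 5}, leaving only 6.
Row 1, column 1: row 1 has {3, 5, 6} and column 1 has {1, 2, 3, 5}, leaving only 4.
Row 1, column 2: row 1 has {3, 4, 5, 6} and column 2 has {1, 3, 4}, leaving only 2.
Row 1, column 5: row 1 has {2, 3, 4, 5, 6} and column 5 has {2, 4, 5, 6}, leaving only 1.
So row 1 reads: 4 2 5 6 1 3.

4 2 5 6 1 3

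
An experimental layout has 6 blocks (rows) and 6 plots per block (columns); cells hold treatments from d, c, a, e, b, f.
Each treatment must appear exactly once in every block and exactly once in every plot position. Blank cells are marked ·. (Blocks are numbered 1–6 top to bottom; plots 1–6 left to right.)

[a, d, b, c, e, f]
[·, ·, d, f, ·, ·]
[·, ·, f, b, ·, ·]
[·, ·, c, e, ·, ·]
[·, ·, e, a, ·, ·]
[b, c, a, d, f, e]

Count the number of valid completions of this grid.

20

Block 2, plot 1: eliminating its block and plot leaves {c, e}.
Block 2, plot 2: eliminating its block and plot leaves {a, e, b}.
Block 2, plot 5: eliminating its block and plot leaves {c, a, b}.
Block 2, plot 6: eliminating its block and plot leaves {c, a, b}.
Block 3, plot 1: eliminating its block and plot leaves {d, c, e}.
Block 3, plot 2: eliminating its block and plot leaves {a, e}.
Block 3, plot 5: eliminating its block and plot leaves {d, c, a}.
Block 3, plot 6: eliminating its block and plot leaves {d, c, a}.
Block 4, plot 1: eliminating its block and plot leaves {d, f}.
Block 4, plot 2: eliminating its block and plot leaves {a, b, f}.
Block 4, plot 5: eliminating its block and plot leaves {d, a, b}.
Block 4, plot 6: eliminating its block and plot leaves {d, a, b}.
Block 5, plot 1: eliminating its block and plot leaves {d, c, f}.
Block 5, plot 2: eliminating its block and plot leaves {b, f}.
Block 5, plot 5: eliminating its block and plot leaves {d, c, b}.
Block 5, plot 6: eliminating its block and plot leaves {d, c, b}.
Enumerating the assignments across these blanks that avoid any block or plot repeat gives 20 completions.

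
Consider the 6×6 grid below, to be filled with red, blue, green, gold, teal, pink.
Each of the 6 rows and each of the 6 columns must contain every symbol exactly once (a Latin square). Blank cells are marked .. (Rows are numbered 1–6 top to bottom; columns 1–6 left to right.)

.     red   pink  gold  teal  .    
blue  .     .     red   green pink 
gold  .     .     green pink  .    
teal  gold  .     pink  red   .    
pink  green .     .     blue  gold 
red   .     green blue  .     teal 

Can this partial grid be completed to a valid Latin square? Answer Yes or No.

Yes

No row or column among the givens repeats a symbol, and propagating forced cells runs into no contradiction.
One valid completion exists (for instance, green red pink gold teal blue / blue teal gold red green pink / gold blue teal green pink red / teal gold blue pink red green / pink green red teal blue gold / red pink green blue gold teal).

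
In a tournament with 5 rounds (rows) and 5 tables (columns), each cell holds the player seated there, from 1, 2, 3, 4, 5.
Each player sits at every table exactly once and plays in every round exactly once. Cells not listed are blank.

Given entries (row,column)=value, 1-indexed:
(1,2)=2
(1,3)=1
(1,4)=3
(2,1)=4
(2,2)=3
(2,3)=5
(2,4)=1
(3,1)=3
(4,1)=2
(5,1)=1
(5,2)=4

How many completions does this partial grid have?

Round 1, table 1: eliminating its round and table leaves {5}.
Round 1, table 5: eliminating its round and table leaves {4, 5}.
Round 2, table 5: eliminating its round and table leaves {2}.
Round 3, table 2: eliminating its round and table leaves {1, 5}.
Round 3, table 3: eliminating its round and table leaves {2, 4}.
Round 3, table 4: eliminating its round and table leaves {2, 4, 5}.
Round 3, table 5: eliminating its round and table leaves {1, 2, 4, 5}.
Round 4, table 2: eliminating its round and table leaves {1, 5}.
Round 4, table 3: eliminating its round and table leaves {3, 4}.
Round 4, table 4: eliminating its round and table leaves {4, 5}.
Round 4, table 5: eliminating its round and table leaves {1, 3, 4, 5}.
Round 5, table 3: eliminating its round and table leaves {2, 3}.
Round 5, table 4: eliminating its round and table leaves {2, 5}.
Round 5, table 5: eliminating its round and table leaves {2, 3, 5}.
Enumerating the assignments across these blanks that avoid any round or table repeat gives 3 completions.

3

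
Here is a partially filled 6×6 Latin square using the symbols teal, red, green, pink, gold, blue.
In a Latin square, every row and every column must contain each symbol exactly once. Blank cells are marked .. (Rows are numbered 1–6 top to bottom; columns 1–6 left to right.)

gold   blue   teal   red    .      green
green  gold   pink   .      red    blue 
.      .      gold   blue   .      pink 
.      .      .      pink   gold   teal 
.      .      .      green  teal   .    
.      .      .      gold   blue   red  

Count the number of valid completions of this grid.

3

Row 1, column 5: eliminating its row and column leaves {pink}.
Row 2, column 4: eliminating its row and column leaves {teal}.
Row 3, column 1: eliminating its row and column leaves {teal, red}.
Row 3, column 2: eliminating its row and column leaves {teal, red, green}.
Row 3, column 5: eliminating its row and column leaves {green}.
Row 4, column 1: eliminating its row and column leaves {red, blue}.
Row 4, column 2: eliminating its row and column leaves {red, green}.
Row 4, column 3: eliminating its row and column leaves {red, green, blue}.
Row 5, column 1: eliminating its row and column leaves {red, pink, blue}.
Row 5, column 2: eliminating its row and column leaves {red, pink}.
Row 5, column 3: eliminating its row and column leaves {red, blue}.
Row 5, column 6: eliminating its row and column leaves {gold}.
Row 6, column 1: eliminating its row and column leaves {teal, pink}.
Row 6, column 2: eliminating its row and column leaves {teal, green, pink}.
Row 6, column 3: eliminating its row and column leaves {green}.
Enumerating the assignments across these blanks that avoid any row or column repeat gives 3 completions.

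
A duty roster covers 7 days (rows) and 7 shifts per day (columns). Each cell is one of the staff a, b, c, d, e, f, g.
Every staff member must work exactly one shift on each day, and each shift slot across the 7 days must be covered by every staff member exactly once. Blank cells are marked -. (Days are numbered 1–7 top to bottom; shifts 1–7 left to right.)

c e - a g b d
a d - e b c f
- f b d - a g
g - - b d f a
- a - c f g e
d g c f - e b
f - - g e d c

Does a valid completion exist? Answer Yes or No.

Yes

No day or shift among the givens repeats a symbol, and propagating forced cells runs into no contradiction.
One valid completion exists (for instance, c e f a g b d / a d g e b c f / e f b d c a g / g c e b d f a / b a d c f g e / d g c f a e b / f b a g e d c).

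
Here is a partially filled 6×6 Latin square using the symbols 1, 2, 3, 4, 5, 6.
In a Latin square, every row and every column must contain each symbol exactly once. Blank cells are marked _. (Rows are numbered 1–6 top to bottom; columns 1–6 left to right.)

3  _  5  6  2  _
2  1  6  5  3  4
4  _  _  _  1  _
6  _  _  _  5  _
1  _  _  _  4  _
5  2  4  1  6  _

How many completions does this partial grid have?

4

Row 1, column 2: eliminating its row and column leaves {4}.
Row 1, column 6: eliminating its row and column leaves {1}.
Row 3, column 2: eliminating its row and column leaves {3, 5, 6}.
Row 3, column 3: eliminating its row and column leaves {2, 3}.
Row 3, column 4: eliminating its row and column leaves {2, 3}.
Row 3, column 6: eliminating its row and column leaves {2, 3, 5, 6}.
Row 4, column 2: eliminating its row and column leaves {3, 4}.
Row 4, column 3: eliminating its row and column leaves {1, 2, 3}.
Row 4, column 4: eliminating its row and column leaves {2, 3, 4}.
Row 4, column 6: eliminating its row and column leaves {1, 2, 3}.
Row 5, column 2: eliminating its row and column leaves {3, 5, 6}.
Row 5, column 3: eliminating its row and column leaves {2, 3}.
Row 5, column 4: eliminating its row and column leaves {2, 3}.
Row 5, column 6: eliminating its row and column leaves {2, 3, 5, 6}.
Row 6, column 6: eliminating its row and column leaves {3}.
Enumerating the assignments across these blanks that avoid any row or column repeat gives 4 completions.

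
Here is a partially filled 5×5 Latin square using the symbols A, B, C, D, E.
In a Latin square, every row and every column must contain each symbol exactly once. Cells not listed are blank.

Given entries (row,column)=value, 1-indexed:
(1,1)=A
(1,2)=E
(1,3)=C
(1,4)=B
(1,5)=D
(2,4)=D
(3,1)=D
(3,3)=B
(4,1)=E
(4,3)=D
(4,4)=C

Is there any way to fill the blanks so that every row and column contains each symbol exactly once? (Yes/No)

No row or column among the givens repeats a symbol, and propagating forced cells runs into no contradiction.
One valid completion exists (for instance, A E C B D / B C A D E / D A B E C / E B D C A / C D E A B).

Yes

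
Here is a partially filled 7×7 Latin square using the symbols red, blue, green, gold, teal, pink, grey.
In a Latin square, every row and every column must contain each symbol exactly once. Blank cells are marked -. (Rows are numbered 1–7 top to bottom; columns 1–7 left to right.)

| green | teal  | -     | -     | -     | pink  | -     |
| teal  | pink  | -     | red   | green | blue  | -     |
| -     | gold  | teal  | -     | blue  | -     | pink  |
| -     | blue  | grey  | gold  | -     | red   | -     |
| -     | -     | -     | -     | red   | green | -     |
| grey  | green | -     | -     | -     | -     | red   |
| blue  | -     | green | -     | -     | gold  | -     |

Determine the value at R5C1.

Row 2, column 3: row 2 has {red, blue, green, teal, pink} and column 3 has {green, teal, grey}, leaving only gold.
Row 2, column 7: row 2 has {red, blue, green, gold, teal, pink} and column 7 has {red, pink}, leaving only grey.
Row 3, column 1: row 3 has {blue, gold, teal, pink} and column 1 has {blue, green, teal, grey}, leaving only red.
Row 3, column 6: row 3 has {red, blue, gold, teal, pink} and column 6 has {red, blue, green, gold, pink}, leaving only grey.
Row 3, column 4: row 3 has {red, blue, gold, teal, pink, grey} and column 4 has {red, gold}, leaving only green.
Row 4, column 1: row 4 has {red, blue, gold, grey} and column 1 has {red, blue, green, teal, grey}, leaving only pink.
Row 5 already has {red, green} and column 1 already has {red, blue, green, teal, pink, grey}, so row 5, column 1 must be gold.

gold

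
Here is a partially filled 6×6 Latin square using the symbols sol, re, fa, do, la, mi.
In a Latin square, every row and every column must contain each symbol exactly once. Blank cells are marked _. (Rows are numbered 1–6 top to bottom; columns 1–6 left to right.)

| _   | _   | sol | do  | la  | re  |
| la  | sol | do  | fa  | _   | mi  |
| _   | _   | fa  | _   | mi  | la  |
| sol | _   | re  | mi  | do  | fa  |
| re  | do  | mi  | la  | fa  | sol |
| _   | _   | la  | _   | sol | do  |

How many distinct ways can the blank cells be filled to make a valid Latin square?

Row 1, column 1: eliminating its row and column leaves {fa, mi}.
Row 1, column 2: eliminating its row and column leaves {fa, mi}.
Row 2, column 5: eliminating its row and column leaves {re}.
Row 3, column 1: eliminating its row and column leaves {do}.
Row 3, column 2: eliminating its row and column leaves {re}.
Row 3, column 4: eliminating its row and column leaves {sol, re}.
Row 4, column 2: eliminating its row and column leaves {la}.
Row 6, column 1: eliminating its row and column leaves {fa, mi}.
Row 6, column 2: eliminating its row and column leaves {re, fa, mi}.
Row 6, column 4: eliminating its row and column leaves {re}.
Enumerating the assignments across these blanks that avoid any row or column repeat gives 2 completions.

2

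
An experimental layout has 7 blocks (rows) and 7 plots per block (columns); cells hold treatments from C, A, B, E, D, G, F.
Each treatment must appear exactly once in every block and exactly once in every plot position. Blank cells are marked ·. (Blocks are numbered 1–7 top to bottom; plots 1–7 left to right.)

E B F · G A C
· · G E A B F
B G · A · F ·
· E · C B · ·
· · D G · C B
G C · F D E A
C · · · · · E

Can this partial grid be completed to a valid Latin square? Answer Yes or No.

Block 1, plot 4: block 1 has {C, A, B, E, G, F} and plot 4 has {C, A, E, G, F}, so it must be D.
Block 2, plot 1: block 2 has {A, B, E, G, F} and plot 1 has {C, B, E, G}, so it must be D.
Now block 2, plot 2: block 2 together with plot 2 already contain {C, A, B, E, D, G, F} — every symbol — so nothing can go there. The grid has no valid completion.

No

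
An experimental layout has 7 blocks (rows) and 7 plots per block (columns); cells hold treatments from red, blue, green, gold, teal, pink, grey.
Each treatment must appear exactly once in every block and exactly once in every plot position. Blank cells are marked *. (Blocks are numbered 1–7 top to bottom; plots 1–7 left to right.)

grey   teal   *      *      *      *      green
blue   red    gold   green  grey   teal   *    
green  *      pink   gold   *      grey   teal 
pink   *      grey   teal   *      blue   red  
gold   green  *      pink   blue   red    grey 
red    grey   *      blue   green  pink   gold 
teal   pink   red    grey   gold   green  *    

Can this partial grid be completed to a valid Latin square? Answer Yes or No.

Block 4, plot 5: block 4 together with plot 5 already contain {red, blue, green, gold, teal, pink, grey} — every symbol — so nothing can go there. The grid has no valid completion.

No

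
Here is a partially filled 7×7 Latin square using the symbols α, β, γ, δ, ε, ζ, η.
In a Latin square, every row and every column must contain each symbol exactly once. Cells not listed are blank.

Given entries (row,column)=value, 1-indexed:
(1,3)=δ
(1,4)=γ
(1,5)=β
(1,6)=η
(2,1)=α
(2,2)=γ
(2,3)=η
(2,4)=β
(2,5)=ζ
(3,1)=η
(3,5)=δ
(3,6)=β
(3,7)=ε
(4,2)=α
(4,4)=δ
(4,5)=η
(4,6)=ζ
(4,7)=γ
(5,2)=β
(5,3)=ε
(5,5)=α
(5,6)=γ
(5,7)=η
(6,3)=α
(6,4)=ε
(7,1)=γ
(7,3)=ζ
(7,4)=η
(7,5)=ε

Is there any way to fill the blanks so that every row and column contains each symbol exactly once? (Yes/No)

No row or column among the givens repeats a symbol, and propagating forced cells runs into no contradiction.
One valid completion exists (for instance, ζ ε δ γ β η α / α γ η β ζ ε δ / η ζ γ α δ β ε / ε α β δ η ζ γ / δ β ε ζ α γ η / β η α ε γ δ ζ / γ δ ζ η ε α β).

Yes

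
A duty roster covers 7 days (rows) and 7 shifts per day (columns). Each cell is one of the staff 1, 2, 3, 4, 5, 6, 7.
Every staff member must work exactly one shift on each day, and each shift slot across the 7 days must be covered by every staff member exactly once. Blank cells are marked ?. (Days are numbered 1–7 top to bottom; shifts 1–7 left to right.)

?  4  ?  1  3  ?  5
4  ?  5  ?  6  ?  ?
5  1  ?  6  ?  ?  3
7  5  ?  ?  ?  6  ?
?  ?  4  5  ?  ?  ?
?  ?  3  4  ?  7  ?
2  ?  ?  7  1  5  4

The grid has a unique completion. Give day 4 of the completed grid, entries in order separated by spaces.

7 5 1 3 4 6 2

Day 1, shift 1: day 1 has {1, 3, 4, 5} and shift 1 has {2, 4, 5, 7}, leaving only 6.
Day 1, shift 6: day 1 has {1, 3, 4, 5, 6} and shift 6 has {5, 6, 7}, leaving only 2.
Day 1, shift 3: day 1 has {1, 2, 3, 4, 5, 6} and shift 3 has {3, 4, 5}, leaving only 7.
Day 3, shift 3: day 3 has {1, 3, 5, 6} and shift 3 has {3, 4, 5, 7}, leaving only 2.
Day 4, shift 3: day 4 has {5, 6, 7} and shift 3 has {2, 3, 4, 5, 7}, leaving only 1.
Day 4, shift 7: day 4 has {1, 5, 6, 7} and shift 7 has {3, 4, 5}, leaving only 2.
Day 4, shift 4: day 4 has {1, 2, 5, 6, 7} and shift 4 has {1, 4, 5, 6, 7}, leaving only 3.
Day 4, shift 5: day 4 has {1, 2, 3, 5, 6, 7} and shift 5 has {1, 3, 6}, leaving only 4.
So day 4 reads: 7 5 1 3 4 6 2.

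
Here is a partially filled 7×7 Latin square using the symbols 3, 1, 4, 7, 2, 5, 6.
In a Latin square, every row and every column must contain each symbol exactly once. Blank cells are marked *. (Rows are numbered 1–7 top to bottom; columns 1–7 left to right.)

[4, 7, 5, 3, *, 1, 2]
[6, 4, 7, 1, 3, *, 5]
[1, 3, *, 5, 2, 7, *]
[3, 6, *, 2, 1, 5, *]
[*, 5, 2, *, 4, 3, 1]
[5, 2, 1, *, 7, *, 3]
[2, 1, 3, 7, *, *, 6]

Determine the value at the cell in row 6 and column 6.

6

Row 1, column 5: row 1 has {3, 1, 4, 7, 2, 5} and column 5 has {3, 1, 4, 7, 2}, leaving only 6.
Row 2, column 6: row 2 has {3, 1, 4, 7, 5, 6} and column 6 has {3, 1, 7, 5}, leaving only 2.
Row 3, column 7: row 3 has {3, 1, 7, 2, 5} and column 7 has {3, 1, 2, 5, 6}, leaving only 4.
Row 3, column 3: row 3 has {3, 1, 4, 7, 2, 5} and column 3 has {3, 1, 7, 2, 5}, leaving only 6.
Row 4, column 3: row 4 has {3, 1, 2, 5, 6} and column 3 has {3, 1, 7, 2, 5, 6}, leaving only 4.
Row 4, column 7: row 4 has {3, 1, 4, 2, 5, 6} and column 7 has {3, 1, 4, 2, 5, 6}, leaving only 7.
Row 5, column 1: row 5 has {3, 1, 4, 2, 5} and column 1 has {3, 1, 4, 2, 5, 6}, leaving only 7.
Row 5, column 4: row 5 has {3, 1, 4, 7, 2, 5} and column 4 has {3, 1, 7, 2, 5}, leaving only 6.
Row 6, column 4: row 6 has {3, 1, 7, 2, 5} and column 4 has {3, 1, 7, 2, 5, 6}, leaving only 4.
Row 6 already has {3, 1, 4, 7, 2, 5} and column 6 already has {3, 1, 7, 2, 5}, so row 6, column 6 must be 6.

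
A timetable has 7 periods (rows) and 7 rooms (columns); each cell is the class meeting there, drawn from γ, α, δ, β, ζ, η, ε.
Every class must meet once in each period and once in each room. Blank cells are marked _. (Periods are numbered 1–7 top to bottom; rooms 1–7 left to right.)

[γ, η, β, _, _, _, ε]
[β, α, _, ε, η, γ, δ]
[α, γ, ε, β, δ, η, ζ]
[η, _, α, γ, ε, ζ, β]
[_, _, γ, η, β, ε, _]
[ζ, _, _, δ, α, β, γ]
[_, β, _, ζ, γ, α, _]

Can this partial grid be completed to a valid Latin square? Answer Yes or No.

Yes

No period or room among the givens repeats a symbol, and propagating forced cells runs into no contradiction.
One valid completion exists (for instance, γ η β α ζ δ ε / β α ζ ε η γ δ / α γ ε β δ η ζ / η δ α γ ε ζ β / δ ζ γ η β ε α / ζ ε η δ α β γ / ε β δ ζ γ α η).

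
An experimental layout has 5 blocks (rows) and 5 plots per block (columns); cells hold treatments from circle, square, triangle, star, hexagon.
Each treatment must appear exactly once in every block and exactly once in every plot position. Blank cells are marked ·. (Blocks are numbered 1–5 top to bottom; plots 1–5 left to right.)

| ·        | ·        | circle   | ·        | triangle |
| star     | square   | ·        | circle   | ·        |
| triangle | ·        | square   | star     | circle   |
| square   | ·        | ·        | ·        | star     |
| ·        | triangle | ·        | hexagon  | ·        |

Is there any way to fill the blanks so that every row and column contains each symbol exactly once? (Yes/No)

No block or plot among the givens repeats a symbol, and propagating forced cells runs into no contradiction.
One valid completion exists (for instance, hexagon star circle square triangle / star square triangle circle hexagon / triangle hexagon square star circle / square circle hexagon triangle star / circle triangle star hexagon square).

Yes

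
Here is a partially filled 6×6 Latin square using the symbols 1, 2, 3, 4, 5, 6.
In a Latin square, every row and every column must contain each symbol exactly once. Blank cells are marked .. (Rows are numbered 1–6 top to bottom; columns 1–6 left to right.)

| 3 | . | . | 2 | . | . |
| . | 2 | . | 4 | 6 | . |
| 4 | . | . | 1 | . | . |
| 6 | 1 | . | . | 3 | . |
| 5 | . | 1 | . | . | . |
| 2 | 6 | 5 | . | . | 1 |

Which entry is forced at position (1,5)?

Row 2, column 1: row 2 has {2, 4, 6} and column 1 has {2, 3, 4, 5, 6}, leaving only 1.
Row 2, column 3: row 2 has {1, 2, 4, 6} and column 3 has {1, 5}, leaving only 3.
Row 2, column 6: row 2 has {1, 2, 3, 4, 6} and column 6 has {1}, leaving only 5.
Row 4, column 4: row 4 has {1, 3, 6} and column 4 has {1, 2, 4}, leaving only 5.
Row 6, column 4: row 6 has {1, 2, 5, 6} and column 4 has {1, 2, 4, 5}, leaving only 3.
Row 5, column 4: row 5 has {1, 5} and column 4 has {1, 2, 3, 4, 5}, leaving only 6.
Row 6, column 5: row 6 has {1, 2, 3, 5, 6} and column 5 has {3, 6}, leaving only 4.
Row 5, column 5: row 5 has {1, 5, 6} and column 5 has {3, 4, 6}, leaving only 2.
Row 3, column 5: row 3 has {1, 4} and column 5 has {2, 3, 4, 6}, leaving only 5.
Row 1 already has {2, 3} and column 5 already has {2, 3, 4, 5, 6}, so row 1, column 5 must be 1.

1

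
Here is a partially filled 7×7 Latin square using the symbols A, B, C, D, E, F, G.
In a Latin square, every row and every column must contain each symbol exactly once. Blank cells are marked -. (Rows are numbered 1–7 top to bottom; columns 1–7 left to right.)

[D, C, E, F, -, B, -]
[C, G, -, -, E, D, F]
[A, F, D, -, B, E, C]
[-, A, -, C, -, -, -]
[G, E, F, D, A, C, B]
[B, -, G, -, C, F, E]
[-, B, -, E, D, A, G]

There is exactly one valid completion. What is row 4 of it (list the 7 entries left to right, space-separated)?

E A B C F G D

Row 4, column 3: row 4 has {A, C} and column 3 has {D, E, F, G}, leaving only B.
Row 4, column 6: row 4 has {A, B, C} and column 6 has {A, B, C, D, E, F}, leaving only G.
Row 4, column 5: row 4 has {A, B, C, G} and column 5 has {A, B, C, D, E}, leaving only F.
Row 4, column 1: row 4 has {A, B, C, F, G} and column 1 has {A, B, C, D, G}, leaving only E.
Row 4, column 7: row 4 has {A, B, C, E, F, G} and column 7 has {B, C, E, F, G}, leaving only D.
So row 4 reads: E A B C F G D.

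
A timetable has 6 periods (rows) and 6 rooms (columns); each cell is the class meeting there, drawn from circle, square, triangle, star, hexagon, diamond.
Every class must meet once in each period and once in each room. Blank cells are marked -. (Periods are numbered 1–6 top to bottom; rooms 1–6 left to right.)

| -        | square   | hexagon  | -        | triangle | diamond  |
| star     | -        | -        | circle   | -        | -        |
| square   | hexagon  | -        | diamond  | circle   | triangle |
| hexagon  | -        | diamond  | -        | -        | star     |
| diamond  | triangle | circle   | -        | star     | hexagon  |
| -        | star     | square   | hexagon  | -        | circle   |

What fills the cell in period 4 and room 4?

triangle

Period 1, room 1: period 1 has {square, triangle, hexagon, diamond} and room 1 has {square, star, hexagon, diamond}, leaving only circle.
Period 1, room 4: period 1 has {circle, square, triangle, hexagon, diamond} and room 4 has {circle, hexagon, diamond}, leaving only star.
Period 2, room 2: period 2 has {circle, star} and room 2 has {square, triangle, star, hexagon}, leaving only diamond.
Period 2, room 3: period 2 has {circle, star, diamond} and room 3 has {circle, square, hexagon, diamond}, leaving only triangle.
Period 2, room 6: period 2 has {circle, triangle, star, diamond} and room 6 has {circle, triangle, star, hexagon, diamond}, leaving only square.
Period 2, room 5: period 2 has {circle, square, triangle, star, diamond} and room 5 has {circle, triangle, star}, leaving only hexagon.
Period 3, room 3: period 3 has {circle, square, triangle, hexagon, diamond} and room 3 has {circle, square, triangle, hexagon, diamond}, leaving only star.
Period 4, room 2: period 4 has {star, hexagon, diamond} and room 2 has {square, triangle, star, hexagon, diamond}, leaving only circle.
Period 4, room 5: period 4 has {circle, star, hexagon, diamond} and room 5 has {circle, triangle, star, hexagon}, leaving only square.
Period 4 already has {circle, square, star, hexagon, diamond} and room 4 already has {circle, star, hexagon, diamond}, so period 4, room 4 must be triangle.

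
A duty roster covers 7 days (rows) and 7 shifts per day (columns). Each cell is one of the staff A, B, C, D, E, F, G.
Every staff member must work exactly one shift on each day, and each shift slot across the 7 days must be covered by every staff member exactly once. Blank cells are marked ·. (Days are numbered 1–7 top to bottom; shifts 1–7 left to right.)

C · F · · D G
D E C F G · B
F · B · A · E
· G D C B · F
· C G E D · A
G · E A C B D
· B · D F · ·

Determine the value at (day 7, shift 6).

G

Day 1, shift 2: day 1 has {C, D, F, G} and shift 2 has {B, C, E, G}, leaving only A.
Day 1, shift 4: day 1 has {A, C, D, F, G} and shift 4 has {A, C, D, E, F}, leaving only B.
Day 1, shift 5: day 1 has {A, B, C, D, F, G} and shift 5 has {A, B, C, D, F, G}, leaving only E.
Day 2, shift 6: day 2 has {B, C, D, E, F, G} and shift 6 has {B, D}, leaving only A.
Day 3, shift 2: day 3 has {A, B, E, F} and shift 2 has {A, B, C, E, G}, leaving only D.
Day 3, shift 4: day 3 has {A, B, D, E, F} and shift 4 has {A, B, C, D, E, F}, leaving only G.
Day 3, shift 6: day 3 has {A, B, D, E, F, G} and shift 6 has {A, B, D}, leaving only C.
Day 4, shift 6: day 4 has {B, C, D, F, G} and shift 6 has {A, B, C, D}, leaving only E.
Day 7 already has {B, D, F} and shift 6 already has {A, B, C, D, E}, so day 7, shift 6 must be G.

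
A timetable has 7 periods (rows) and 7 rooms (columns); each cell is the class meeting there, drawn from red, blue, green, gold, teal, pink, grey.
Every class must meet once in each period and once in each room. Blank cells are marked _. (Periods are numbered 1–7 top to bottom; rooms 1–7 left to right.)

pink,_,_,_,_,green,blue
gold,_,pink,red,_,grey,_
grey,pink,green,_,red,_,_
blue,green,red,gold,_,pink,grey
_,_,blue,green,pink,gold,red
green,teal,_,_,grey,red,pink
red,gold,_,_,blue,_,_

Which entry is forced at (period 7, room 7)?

green

Period 2, room 2: period 2 has {red, gold, pink, grey} and room 2 has {green, gold, teal, pink}, leaving only blue.
Period 4, room 5: period 4 has {red, blue, green, gold, pink, grey} and room 5 has {red, blue, pink, grey}, leaving only teal.
Period 1, room 5: period 1 has {blue, green, pink} and room 5 has {red, blue, teal, pink, grey}, leaving only gold.
Period 2, room 5: period 2 has {red, blue, gold, pink, grey} and room 5 has {red, blue, gold, teal, pink, grey}, leaving only green.
Period 2, room 7: period 2 has {red, blue, green, gold, pink, grey} and room 7 has {red, blue, pink, grey}, leaving only teal.
Period 7 already has {red, blue, gold} and room 7 already has {red, blue, teal, pink, grey}, so period 7, room 7 must be green.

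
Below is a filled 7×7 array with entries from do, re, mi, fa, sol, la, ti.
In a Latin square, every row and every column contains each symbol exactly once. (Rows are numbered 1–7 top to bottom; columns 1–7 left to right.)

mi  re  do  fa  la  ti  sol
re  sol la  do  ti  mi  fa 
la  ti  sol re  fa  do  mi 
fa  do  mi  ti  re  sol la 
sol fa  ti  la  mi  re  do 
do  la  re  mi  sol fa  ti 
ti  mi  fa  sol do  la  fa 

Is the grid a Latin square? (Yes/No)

No

Column 7 contains fa twice (at rows 2 and 7), so it is not a permutation.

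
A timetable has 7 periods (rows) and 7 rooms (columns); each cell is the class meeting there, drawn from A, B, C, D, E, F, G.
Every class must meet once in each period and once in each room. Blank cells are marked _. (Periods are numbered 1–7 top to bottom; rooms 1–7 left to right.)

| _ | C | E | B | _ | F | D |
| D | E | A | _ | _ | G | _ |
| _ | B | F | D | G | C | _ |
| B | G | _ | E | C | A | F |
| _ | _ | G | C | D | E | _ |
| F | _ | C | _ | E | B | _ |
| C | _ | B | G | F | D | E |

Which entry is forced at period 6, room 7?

Period 1, room 5: period 1 has {B, C, D, E, F} and room 5 has {C, D, E, F, G}, leaving only A.
Period 1, room 1: period 1 has {A, B, C, D, E, F} and room 1 has {B, C, D, F}, leaving only G.
Period 2, room 4: period 2 has {A, D, E, G} and room 4 has {B, C, D, E, G}, leaving only F.
Period 2, room 5: period 2 has {A, D, E, F, G} and room 5 has {A, C, D, E, F, G}, leaving only B.
Period 2, room 7: period 2 has {A, B, D, E, F, G} and room 7 has {D, E, F}, leaving only C.
Period 3, room 7: period 3 has {B, C, D, F, G} and room 7 has {C, D, E, F}, leaving only A.
Period 6 already has {B, C, E, F} and room 7 already has {A, C, D, E, F}, so period 6, room 7 must be G.

G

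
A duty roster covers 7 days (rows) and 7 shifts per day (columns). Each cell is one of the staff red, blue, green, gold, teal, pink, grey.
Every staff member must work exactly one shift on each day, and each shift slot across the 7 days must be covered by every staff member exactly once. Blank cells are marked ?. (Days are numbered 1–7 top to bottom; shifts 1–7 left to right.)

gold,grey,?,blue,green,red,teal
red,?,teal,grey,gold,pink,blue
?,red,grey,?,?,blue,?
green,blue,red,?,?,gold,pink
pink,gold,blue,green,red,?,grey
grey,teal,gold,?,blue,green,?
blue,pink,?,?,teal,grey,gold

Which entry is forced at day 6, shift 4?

pink

Day 1, shift 3: day 1 has {red, blue, green, gold, teal, grey} and shift 3 has {red, blue, gold, teal, grey}, leaving only pink.
Day 2, shift 2: day 2 has {red, blue, gold, teal, pink, grey} and shift 2 has {red, blue, gold, teal, pink, grey}, leaving only green.
Day 3, shift 1: day 3 has {red, blue, grey} and shift 1 has {red, blue, green, gold, pink, grey}, leaving only teal.
Day 3, shift 5: day 3 has {red, blue, teal, grey} and shift 5 has {red, blue, green, gold, teal}, leaving only pink.
Day 3, shift 4: day 3 has {red, blue, teal, pink, grey} and shift 4 has {blue, green, grey}, leaving only gold.
Day 3, shift 7: day 3 has {red, blue, gold, teal, pink, grey} and shift 7 has {blue, gold, teal, pink, grey}, leaving only green.
Day 4, shift 4: day 4 has {red, blue, green, gold, pink} and shift 4 has {blue, green, gold, grey}, leaving only teal.
Day 4, shift 5: day 4 has {red, blue, green, gold, teal, pink} and shift 5 has {red, blue, green, gold, teal, pink}, leaving only grey.
Day 5, shift 6: day 5 has {red, blue, green, gold, pink, grey} and shift 6 has {red, blue, green, gold, pink, grey}, leaving only teal.
Day 6, shift 7: day 6 has {blue, green, gold, teal, grey} and shift 7 has {blue, green, gold, teal, pink, grey}, leaving only red.
Day 6 already has {red, blue, green, gold, teal, grey} and shift 4 already has {blue, green, gold, teal, grey}, so day 6, shift 4 must be pink.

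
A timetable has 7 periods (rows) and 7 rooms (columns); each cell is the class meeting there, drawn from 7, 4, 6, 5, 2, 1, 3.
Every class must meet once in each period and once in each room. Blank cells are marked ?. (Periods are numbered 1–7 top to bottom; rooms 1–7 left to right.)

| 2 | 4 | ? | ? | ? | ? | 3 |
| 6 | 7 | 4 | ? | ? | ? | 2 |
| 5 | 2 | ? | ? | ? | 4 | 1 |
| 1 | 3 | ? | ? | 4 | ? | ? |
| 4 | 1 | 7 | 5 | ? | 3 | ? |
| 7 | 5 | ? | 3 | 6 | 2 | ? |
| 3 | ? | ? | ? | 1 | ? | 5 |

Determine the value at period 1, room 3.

6

Period 2, room 4: period 2 has {7, 4, 6, 2} and room 4 has {5, 3}, leaving only 1.
Period 2, room 6: period 2 has {7, 4, 6, 2, 1} and room 6 has {4, 2, 3}, leaving only 5.
Period 2, room 5: period 2 has {7, 4, 6, 5, 2, 1} and room 5 has {4, 6, 1}, leaving only 3.
Period 3, room 5: period 3 has {4, 5, 2, 1} and room 5 has {4, 6, 1, 3}, leaving only 7.
Period 1, room 5: period 1 has {4, 2, 3} and room 5 has {7, 4, 6, 1, 3}, leaving only 5.
Period 3, room 4: period 3 has {7, 4, 5, 2, 1} and room 4 has {5, 1, 3}, leaving only 6.
Period 1, room 4: period 1 has {4, 5, 2, 3} and room 4 has {6, 5, 1, 3}, leaving only 7.
Period 3, room 3: period 3 has {7, 4, 6, 5, 2, 1} and room 3 has {7, 4}, leaving only 3.
Period 4, room 4: period 4 has {4, 1, 3} and room 4 has {7, 6, 5, 1, 3}, leaving only 2.
Period 5, room 5: period 5 has {7, 4, 5, 1, 3} and room 5 has {7, 4, 6, 5, 1, 3}, leaving only 2.
Period 5, room 7: period 5 has {7, 4, 5, 2, 1, 3} and room 7 has {5, 2, 1, 3}, leaving only 6.
Period 4, room 7: period 4 has {4, 2, 1, 3} and room 7 has {6, 5, 2, 1, 3}, leaving only 7.
Period 4, room 6: period 4 has {7, 4, 2, 1, 3} and room 6 has {4, 5, 2, 3}, leaving only 6.
Period 1, room 6: period 1 has {7, 4, 5, 2, 3} and room 6 has {4, 6, 5, 2, 3}, leaving only 1.
Period 1 already has {7, 4, 5, 2, 1, 3} and room 3 already has {7, 4, 3}, so period 1, room 3 must be 6.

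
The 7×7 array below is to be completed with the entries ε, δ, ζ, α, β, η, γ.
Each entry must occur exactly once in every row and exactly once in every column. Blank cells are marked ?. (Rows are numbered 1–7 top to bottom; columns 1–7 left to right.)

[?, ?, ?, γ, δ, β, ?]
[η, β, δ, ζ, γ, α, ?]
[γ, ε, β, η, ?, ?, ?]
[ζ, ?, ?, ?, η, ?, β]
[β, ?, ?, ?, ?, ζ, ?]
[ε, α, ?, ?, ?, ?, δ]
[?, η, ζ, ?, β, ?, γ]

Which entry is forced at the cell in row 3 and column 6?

δ

Row 3 already has {ε, β, η, γ} and column 6 already has {ζ, α, β}, so row 3, column 6 must be δ.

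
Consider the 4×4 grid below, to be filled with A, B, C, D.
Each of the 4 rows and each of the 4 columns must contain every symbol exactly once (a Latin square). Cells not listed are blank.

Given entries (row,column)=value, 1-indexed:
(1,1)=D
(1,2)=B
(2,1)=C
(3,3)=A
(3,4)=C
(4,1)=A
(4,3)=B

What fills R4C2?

Row 1, column 3: row 1 has {B, D} and column 3 has {A, B}, leaving only C.
Row 1, column 4: row 1 has {B, C, D} and column 4 has {C}, leaving only A.
Row 2, column 3: row 2 has {C} and column 3 has {A, B, C}, leaving only D.
Row 2, column 2: row 2 has {C, D} and column 2 has {B}, leaving only A.
Row 2, column 4: row 2 has {A, C, D} and column 4 has {A, C}, leaving only B.
Row 3, column 1: row 3 has {A, C} and column 1 has {A, C, D}, leaving only B.
Row 3, column 2: row 3 has {A, B, C} and column 2 has {A, B}, leaving only D.
Row 4 already has {A, B} and column 2 already has {A, B, D}, so row 4, column 2 must be C.

C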